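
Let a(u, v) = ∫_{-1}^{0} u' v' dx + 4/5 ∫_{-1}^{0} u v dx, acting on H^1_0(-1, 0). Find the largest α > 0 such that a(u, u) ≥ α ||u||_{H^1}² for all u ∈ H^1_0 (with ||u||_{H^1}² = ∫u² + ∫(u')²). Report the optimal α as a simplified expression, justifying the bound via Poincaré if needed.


α = (4/5 + π^2)/(1 + π^2)

Coercivity of a(·,·) on H^1_0(-1, 0) means a(u, u) ≥ α ||u||_{H^1}² for every u ∈ H^1_0.
The interval has length L = 1, and Poincaré/coercivity depend only on L. Here a(u, u) = ∫(u')² + (4/5)·∫u².
Here 0 < c = 4/5 < 1. The condition a(u,u) ≥ α||u||_{H^1}² reads (1−α)∫(u')² ≥ (α−c)∫u². Any admissible α is ≤ 1 (rapidly oscillating u have ∫u²/∫(u')² → 0), and α = 1 would force 0 ≥ (1−c)∫u², impossible since c < 1; so 1−α > 0. By the sharp Poincaré inequality on H^1_0 of an interval of length L, ∫(u')² ≥ (π/L)²∫u² with equality for the first sine mode sin(π(x−x₀)/L) (x₀ the left endpoint), so the inequality holds for all u iff (1−α)(π/L)² ≥ α − c, i.e. α ≤ ((π/L)² + c)/((π/L)² + 1) = (1 + c(L/π)²)/(1 + (L/π)²). With (π/L)² = π^2 and c = 4/5, the largest admissible constant is α = ((π/L)² + c)/((π/L)² + 1).
Simplifying, α = (4/5 + π^2)/(1 + π^2).


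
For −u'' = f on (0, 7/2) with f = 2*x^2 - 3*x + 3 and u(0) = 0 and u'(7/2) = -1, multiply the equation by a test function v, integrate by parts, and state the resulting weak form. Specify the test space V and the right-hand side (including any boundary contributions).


V = {v ∈ H^1(0, 7/2) : v(0) = 0} (test functions vanish at x = 0 where u is specified); weak form: ∫_0^7/2 u'v' dx = ∫_0^7/2 (2*x^2 - 3*x + 3) v dx − v(7/2) for all v ∈ V.

Multiply both sides by a test function v and integrate from 0 to 7/2:
  ∫_0^7/2 −u''(x) v(x) dx = ∫_0^7/2 f(x) v(x) dx.
Integrate the LHS by parts once:
  ∫_0^7/2 −u'' v dx = −[u'(x) v(x)]_0^7/2 + ∫_0^7/2 u'(x) v'(x) dx.
Thus ∫_0^7/2 u'(x) v'(x) dx = ∫_0^7/2 f(x) v(x) dx + [u'(x) v(x)]_0^7/2.
Choose V so that boundary terms are either known or forced to vanish.
Mixed BC: u(0) = 0 (Dirichlet) and u'(7/2) = -1 (Neumann). Define V = {v ∈ H^1(0, 7/2) : v(0) = 0}. Then [u' v]_0^7/2 = u'(7/2)·v(7/2) − u'(0)·0 = − v(7/2).
Weak formulation: find u (satisfying any essential BC) such that ∫_0^7/2 u'(x) v'(x) dx = ∫_0^7/2 f v dx − v(7/2) for all v ∈ V (Dirichlet at 0 absorbed into V; Neumann datum at x = 7/2 contributes the boundary term).
Substituting f(x) = 2*x^2 - 3*x + 3, the right-hand side is ∫_0^7/2 (2*x^2 - 3*x + 3) v dx − v(7/2).


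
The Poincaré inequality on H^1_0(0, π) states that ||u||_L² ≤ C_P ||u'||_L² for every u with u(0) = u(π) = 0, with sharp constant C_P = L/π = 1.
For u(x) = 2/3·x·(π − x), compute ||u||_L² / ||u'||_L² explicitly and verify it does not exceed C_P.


||u||_L² / ||u'||_L² = sqrt(10)*π/10 < C_P = 1.

u(x) = 2/3·x·(π − x), so u'(x) = -4*x/3 + 2*π/3.
u(x) = 2/3·x·(π − x) vanishes at x = 0 and x = π, so u ∈ H^1_0(0, π). Differentiate via the product rule and integrate the resulting polynomials term by term.
  ∫_0^π u² dx = ∫_0^π (4*x^4/9 - 8*π*x^3/9 + 4*π^2*x^2/9) dx. Term by term:
    ∫_0^π 4*x^4/9 dx = 4*π^5/45;  ∫_0^π -8*π*x^3/9 dx = -2*π^5/9;  ∫_0^π 4*π^2*x^2/9 dx = 4*π^5/27.
  Sum: 4*π^5/45 − 2*π^5/9 + 4*π^5/27 = 2*π^5/135.
  ∫_0^π (u')² dx = ∫_0^π (16*x^2/9 - 16*π*x/9 + 4*π^2/9) dx. Term by term:
    ∫_0^π 16*x^2/9 dx = 16*π^3/27;  ∫_0^π -16*π*x/9 dx = -8*π^3/9;  ∫_0^π 4*π^2/9 dx = 4*π^3/9.
  Sum: 16*π^3/27 − 8*π^3/9 + 4*π^3/9 = 4*π^3/27.
∫_0^π u² dx = 2*π^5/135, so ||u||_L² = sqrt(30)*π^(5/2)/45.
∫_0^π (u')² dx = 4*π^3/27, so ||u'||_L² = 2*sqrt(3)*π^(3/2)/9.
Ratio ||u||_L² / ||u'||_L² = sqrt(10)*π/10.
Sharp Poincaré constant on H^1_0(0, π) is C_P = L/π = 1, achieved by sin(x).
A polynomial bump cannot attain the sharp Poincaré constant (only the first sine eigenfunction does), so the ratio is strictly less than C_P, consistent with ||u||_L² ≤ C_P ||u'||_L².


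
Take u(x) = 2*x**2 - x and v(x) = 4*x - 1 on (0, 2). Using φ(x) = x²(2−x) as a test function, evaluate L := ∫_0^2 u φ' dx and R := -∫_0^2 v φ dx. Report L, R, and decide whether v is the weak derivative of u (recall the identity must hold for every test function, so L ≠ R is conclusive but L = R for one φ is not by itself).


LHS = -76/15, RHS = -76/15. Yes, v = u' weakly.

u(x) = 2*x**2 - x, classical derivative u'(x) = 4*x - 1.
φ(x) = x²(2−x), so φ'(x) = x*(4 - 3*x).
Note φ(0) = φ(2) = 0, so the boundary term u·φ vanishes.
LHS = ∫_0^2 u(x) φ'(x) dx = ∫_0^2 (-6*x^4 + 11*x^3 - 4*x^2) dx. Term by term:
  ∫_0^2 -6*x^4 dx = -192/5;  ∫_0^2 11*x^3 dx = 44;  ∫_0^2 -4*x^2 dx = -32/3.
Sum: -192/5 + 44 − 32/3 = -76/15.
So LHS = -76/15.
∫_0^2 v(x) φ(x) dx = ∫_0^2 (-4*x^4 + 9*x^3 - 2*x^2) dx. Term by term:
  ∫_0^2 -4*x^4 dx = -128/5;  ∫_0^2 9*x^3 dx = 36;  ∫_0^2 -2*x^2 dx = -16/3.
Sum: -128/5 + 36 − 16/3 = 76/15.
So RHS = -∫_0^2 v(x) φ(x) dx = -76/15.
LHS = RHS, so the identity holds for this test φ.
Moreover u is smooth here and v(x) = u'(x) = 4*x - 1 pointwise, so the identity holds for every test function. Hence v is the weak derivative of u.


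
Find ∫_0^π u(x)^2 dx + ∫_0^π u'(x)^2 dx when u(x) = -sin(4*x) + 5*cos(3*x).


||u||_{H^1(0,π)}^2 = -800/7 + 267*π/2

u'(x) = -15*sin(3*x) - 4*cos(4*x).
Expand u² and (u')² and integrate term by term on (0, π), using: for integers n ≥ 1, ∫_0^π sin²(nx) dx = ∫_0^π cos²(nx) dx = π/2; for n ≠ n', ∫_0^π sin(nx)sin(n'x) dx = ∫_0^π cos(nx)cos(n'x) dx = 0; and by product-to-sum, ∫_0^π sin(nx)cos(n'x) dx = ½∫_0^π [sin((n+n')x) + sin((n−n')x)] dx, which is 0 when n+n' is even and 2n/(n²−n'²) when n+n' is odd (it need not vanish on (0, π)).
  u² squared terms: (-1)²·∫sin(4x)² dx = 1·π/2 = π/2;  (5)²·∫cos(3x)² dx = 25·π/2 = 25*π/2.
  u² cross terms: 2·(-1)·(5)·∫sin(4x)·cos(3x) dx = -10·(8/7) = -80/7.
  So ∫_0^π u² dx = π/2 + 25*π/2 − 80/7 = -80/7 + 13*π.
  (u')² squared terms: (-15)²·∫sin(3x)² dx = 225·π/2 = 225*π/2;  (-4)²·∫cos(4x)² dx = 16·π/2 = 8*π.
  (u')² cross terms: 2·(-15)·(-4)·∫sin(3x)·cos(4x) dx = 120·(-6/7) = -720/7.
  So ∫_0^π (u')² dx = 225*π/2 + 8*π − 720/7 = -720/7 + 241*π/2.
||u||_{H^1}^2 = (-80/7 + 13*π) + (-720/7 + 241*π/2) = -800/7 + 267*π/2.


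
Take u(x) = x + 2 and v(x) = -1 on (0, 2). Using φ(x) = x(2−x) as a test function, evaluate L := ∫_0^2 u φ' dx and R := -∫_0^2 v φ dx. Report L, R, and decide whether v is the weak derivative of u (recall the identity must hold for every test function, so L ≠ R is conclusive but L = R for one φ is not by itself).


LHS = -4/3, RHS = 4/3. No, v is not the weak derivative of u.

u(x) = x + 2, classical derivative u'(x) = 1.
φ(x) = x(2−x), so φ'(x) = 2 - 2*x.
Note φ(0) = φ(2) = 0, so the boundary term u·φ vanishes.
LHS = ∫_0^2 u(x) φ'(x) dx = ∫_0^2 (-2*x^2 - 2*x + 4) dx. Term by term:
  ∫_0^2 -2*x^2 dx = -16/3;  ∫_0^2 -2*x dx = -4;  ∫_0^2 4 dx = 8.
Sum: -16/3 − 4 + 8 = -4/3.
So LHS = -4/3.
∫_0^2 v(x) φ(x) dx = ∫_0^2 (x^2 - 2*x) dx. Term by term:
  ∫_0^2 x^2 dx = 8/3;  ∫_0^2 -2*x dx = -4.
Sum: 8/3 − 4 = -4/3.
So RHS = -∫_0^2 v(x) φ(x) dx = 4/3.
LHS − RHS = -8/3 ≠ 0, so the identity fails.
(For a valid weak derivative the identity must hold for EVERY test function, in particular this one. The failure shows v is NOT the weak derivative of u.)
Correct weak derivative would be u'(x) = 1.


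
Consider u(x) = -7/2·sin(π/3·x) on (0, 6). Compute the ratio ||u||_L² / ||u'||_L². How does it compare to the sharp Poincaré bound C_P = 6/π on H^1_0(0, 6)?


||u||_L² / ||u'||_L² = 3/π < C_P = 6/π.

u(x) = -7/2·sin(π/3·x), so u'(x) = -7*π*cos(π*x/3)/6.
Writing u(x) = A·sin(kπx/L) with A = -7/2 and k = 2, use ∫_0^L sin²(kπx/L) dx = L/2 and ∫_0^L cos²(kπx/L) dx = L/2.
u² = 49/4·sin²(π/3·x) and (u')² = 49*π^2/36·cos²(π/3·x), and each of sin², cos² integrates to L/2 = 3 over (0, 6).
∫_0^6 u² dx = 147/4, so ||u||_L² = 7*sqrt(3)/2.
∫_0^6 (u')² dx = 49*π^2/12, so ||u'||_L² = 7*sqrt(3)*π/6.
Ratio ||u||_L² / ||u'||_L² = 3/π.
Sharp Poincaré constant on H^1_0(0, 6) is C_P = L/π = 6/π, achieved by sin(π/6·x).
This is the k = 2 harmonic; the ratio L/(kπ) is strictly less than C_P = L/π, consistent with the sharp inequality ||u||_L² ≤ C_P ||u'||_L².


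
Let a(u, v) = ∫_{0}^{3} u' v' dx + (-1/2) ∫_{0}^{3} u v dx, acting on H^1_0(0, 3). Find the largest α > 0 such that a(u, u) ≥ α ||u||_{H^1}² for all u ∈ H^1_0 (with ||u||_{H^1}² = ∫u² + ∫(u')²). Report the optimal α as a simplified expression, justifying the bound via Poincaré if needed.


α = (-9/2 + π^2)/(9 + π^2)

Coercivity of a(·,·) on H^1_0(0, 3) means a(u, u) ≥ α ||u||_{H^1}² for every u ∈ H^1_0.
The interval has length L = 3, and Poincaré/coercivity depend only on L. Here a(u, u) = ∫(u')² + (-1/2)·∫u².
Here c = -1/2 < 0 with |c| < (π/L)² = π^2/9, so coercivity still holds. The condition a(u,u) ≥ α||u||_{H^1}² reads (1−α)∫(u')² ≥ (α−c)∫u². Any admissible α is ≤ 1 (rapidly oscillating u have ∫u²/∫(u')² → 0), and α = 1 would force 0 ≥ (1−c)∫u², impossible since c < 1; so 1−α > 0. By the sharp Poincaré inequality on H^1_0 of an interval of length L, ∫(u')² ≥ (π/L)²∫u² with equality for the first sine mode sin(π(x−x₀)/L) (x₀ the left endpoint), so the inequality holds for all u iff (1−α)(π/L)² ≥ α − c, i.e. α ≤ ((π/L)² + c)/((π/L)² + 1) = (1 + c(L/π)²)/(1 + (L/π)²). (Direct route, valid since c ≤ 0: Poincaré gives c∫u² ≥ c(L/π)²∫(u')², so a(u,u) ≥ (1 + c(L/π)²)∫(u')², while ||u||_{H^1}² ≤ (1 + (L/π)²)∫(u')²; dividing yields the same α.) With (π/L)² = π^2/9 and c = -1/2, the largest admissible constant is α = ((π/L)² + c)/((π/L)² + 1).
Simplifying, α = (-9/2 + π^2)/(9 + π^2).


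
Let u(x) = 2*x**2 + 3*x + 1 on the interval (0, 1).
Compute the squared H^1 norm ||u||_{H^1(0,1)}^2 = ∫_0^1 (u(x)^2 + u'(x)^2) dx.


||u||_{H^1}^2 = 577/15

The H^1 norm (squared) on an interval (0, L) is
  ||u||_{H^1}^2 = ∫_0^L u(x)^2 dx + ∫_0^L u'(x)^2 dx.
Compute u'(x) = 4*x + 3.
Then u(x)^2 = 4*x**4 + 12*x**3 + 13*x**2 + 6*x + 1 and u'(x)^2 = 16*x**2 + 24*x + 9.
Integrate each monomial from 0 to 1 using ∫_0^1 c·x^n dx = c·1^(n+1)/(n+1):
  ∫_0^1 u(x)^2 dx = ∫_0^1 (4*x^4 + 12*x^3 + 13*x^2 + 6*x + 1) dx. Term by term:
    ∫_0^1 4*x^4 dx = 4/5;  ∫_0^1 12*x^3 dx = 3;  ∫_0^1 13*x^2 dx = 13/3;
    ∫_0^1 6*x dx = 3;  ∫_0^1 1 dx = 1.
  Sum: 4/5 + 3 + 13/3 + 3 + 1 = 182/15.
  ∫_0^1 u'(x)^2 dx = ∫_0^1 (16*x^2 + 24*x + 9) dx. Term by term:
    ∫_0^1 16*x^2 dx = 16/3;  ∫_0^1 24*x dx = 12;  ∫_0^1 9 dx = 9.
  Sum: 16/3 + 12 + 9 = 79/3.
Adding: ||u||_{H^1}^2 = 182/15 + 79/3 = 577/15.


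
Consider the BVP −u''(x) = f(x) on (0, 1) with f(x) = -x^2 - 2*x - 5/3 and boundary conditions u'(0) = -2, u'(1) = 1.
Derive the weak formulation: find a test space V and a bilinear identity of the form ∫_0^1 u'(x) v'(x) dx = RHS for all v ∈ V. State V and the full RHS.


V = H^1(0, 1) (v unrestricted at boundary; u is determined up to an additive constant); weak form: ∫_0^1 u'v' dx = ∫_0^1 (-x^2 - 2*x - 5/3) v dx + v(1) + 2·v(0) for all v ∈ V.

Multiply both sides by a test function v and integrate from 0 to 1:
  ∫_0^1 −u''(x) v(x) dx = ∫_0^1 f(x) v(x) dx.
Integrate the LHS by parts once:
  ∫_0^1 −u'' v dx = −[u'(x) v(x)]_0^1 + ∫_0^1 u'(x) v'(x) dx.
Thus ∫_0^1 u'(x) v'(x) dx = ∫_0^1 f(x) v(x) dx + [u'(x) v(x)]_0^1.
Choose V so that boundary terms are either known or forced to vanish.
u has inhomogeneous Neumann u'(0) = -2, u'(1) = 1. [u' v]_0^1 = (1)·v(1) − (-2)·v(0) = v(1) + 2·v(0). Take V = H^1(0, 1); boundary term becomes part of RHS.
Weak formulation: find u (satisfying any essential BC) such that ∫_0^1 u'(x) v'(x) dx = ∫_0^1 f v dx + v(1) + 2·v(0) for all v ∈ V (Neumann data are natural BCs: they enter the RHS as boundary terms).
Substituting f(x) = -x^2 - 2*x - 5/3, the right-hand side is ∫_0^1 (-x^2 - 2*x - 5/3) v dx + v(1) + 2·v(0).
Compatibility check (pure Neumann): taking v ≡ 1 ∈ V gives 0 = ∫_0^1 f dx + (1) − (-2), i.e. ∫_0^1 f dx must equal u'(0) − u'(1) = -3. Indeed ∫_0^1 (-x^2 - 2*x - 5/3) dx = -3, so the data are compatible. The solution is then unique only up to an additive constant (fix it e.g. by requiring ∫_0^1 u dx = 0).


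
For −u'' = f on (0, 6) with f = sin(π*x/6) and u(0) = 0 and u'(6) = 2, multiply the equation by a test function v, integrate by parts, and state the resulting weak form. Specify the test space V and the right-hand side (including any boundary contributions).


V = {v ∈ H^1(0, 6) : v(0) = 0} (test functions vanish at x = 0 where u is specified); weak form: ∫_0^6 u'v' dx = ∫_0^6 (sin(π*x/6)) v dx + 2·v(6) for all v ∈ V.

Multiply both sides by a test function v and integrate from 0 to 6:
  ∫_0^6 −u''(x) v(x) dx = ∫_0^6 f(x) v(x) dx.
Integrate the LHS by parts once:
  ∫_0^6 −u'' v dx = −[u'(x) v(x)]_0^6 + ∫_0^6 u'(x) v'(x) dx.
Thus ∫_0^6 u'(x) v'(x) dx = ∫_0^6 f(x) v(x) dx + [u'(x) v(x)]_0^6.
Choose V so that boundary terms are either known or forced to vanish.
Mixed BC: u(0) = 0 (Dirichlet) and u'(6) = 2 (Neumann). Define V = {v ∈ H^1(0, 6) : v(0) = 0}. Then [u' v]_0^6 = u'(6)·v(6) − u'(0)·0 = 2·v(6).
Weak formulation: find u (satisfying any essential BC) such that ∫_0^6 u'(x) v'(x) dx = ∫_0^6 f v dx + 2·v(6) for all v ∈ V (Dirichlet at 0 absorbed into V; Neumann datum at x = 6 contributes the boundary term).
Substituting f(x) = sin(π*x/6), the right-hand side is ∫_0^6 (sin(π*x/6)) v dx + 2·v(6).


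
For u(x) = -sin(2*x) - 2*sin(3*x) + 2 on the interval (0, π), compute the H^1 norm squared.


||u||_{H^1(0,π)}^2 = -16/3 + 53*π/2

u'(x) = -2*cos(2*x) - 6*cos(3*x).
Expand u² and (u')² and integrate term by term on (0, π), using: for integers n ≥ 1, ∫_0^π sin²(nx) dx = ∫_0^π cos²(nx) dx = π/2; for n ≠ n', ∫_0^π sin(nx)sin(n'x) dx = ∫_0^π cos(nx)cos(n'x) dx = 0; and by product-to-sum, ∫_0^π sin(nx)cos(n'x) dx = ½∫_0^π [sin((n+n')x) + sin((n−n')x)] dx, which is 0 when n+n' is even and 2n/(n²−n'²) when n+n' is odd (it need not vanish on (0, π)). For the constant mode: ∫_0^π 1 dx = π, ∫_0^π cos(nx) dx = 0, ∫_0^π sin(nx) dx = (1−(−1)^n)/n.
  u² squared terms: (2)²·∫1 dx = 4·π = 4*π;  (-1)²·∫sin(2x)² dx = 1·π/2 = π/2;  (-2)²·∫sin(3x)² dx = 4·π/2 = 2*π.
  u² cross terms: 2·(2)·(-1)·∫1·sin(2x) dx = -4·(0) = 0;  2·(2)·(-2)·∫1·sin(3x) dx = -8·(2/3) = -16/3;  2·(-1)·(-2)·∫sin(2x)·sin(3x) dx = 4·(0) = 0.
  So ∫_0^π u² dx = 4*π + π/2 + 2*π + 0 − 16/3 + 0 = -16/3 + 13*π/2.
  (u')² squared terms: (-6)²·∫cos(3x)² dx = 36·π/2 = 18*π;  (-2)²·∫cos(2x)² dx = 4·π/2 = 2*π.
  (u')² cross terms: 2·(-6)·(-2)·∫cos(3x)·cos(2x) dx = 24·(0) = 0.
  So ∫_0^π (u')² dx = 18*π + 2*π + 0 = 20*π.
||u||_{H^1}^2 = (-16/3 + 13*π/2) + (20*π) = -16/3 + 53*π/2.


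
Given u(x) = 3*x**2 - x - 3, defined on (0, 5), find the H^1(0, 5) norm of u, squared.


||u||_{H^1}^2 = 32725/6

The H^1 norm (squared) on an interval (0, L) is
  ||u||_{H^1}^2 = ∫_0^L u(x)^2 dx + ∫_0^L u'(x)^2 dx.
Compute u'(x) = 6*x - 1.
Then u(x)^2 = 9*x**4 - 6*x**3 - 17*x**2 + 6*x + 9 and u'(x)^2 = 36*x**2 - 12*x + 1.
Integrate each monomial from 0 to 5 using ∫_0^5 c·x^n dx = c·5^(n+1)/(n+1):
  ∫_0^5 u(x)^2 dx = ∫_0^5 (9*x^4 - 6*x^3 - 17*x^2 + 6*x + 9) dx. Term by term:
    ∫_0^5 9*x^4 dx = 5625;  ∫_0^5 -6*x^3 dx = -1875/2;  ∫_0^5 -17*x^2 dx = -2125/3;
    ∫_0^5 6*x dx = 75;  ∫_0^5 9 dx = 45.
  Sum: 5625 − 1875/2 − 2125/3 + 75 + 45 = 24595/6.
  ∫_0^5 u'(x)^2 dx = ∫_0^5 (36*x^2 - 12*x + 1) dx. Term by term:
    ∫_0^5 36*x^2 dx = 1500;  ∫_0^5 -12*x dx = -150;  ∫_0^5 1 dx = 5.
  Sum: 1500 − 150 + 5 = 1355.
Adding: ||u||_{H^1}^2 = 24595/6 + 1355 = 32725/6.


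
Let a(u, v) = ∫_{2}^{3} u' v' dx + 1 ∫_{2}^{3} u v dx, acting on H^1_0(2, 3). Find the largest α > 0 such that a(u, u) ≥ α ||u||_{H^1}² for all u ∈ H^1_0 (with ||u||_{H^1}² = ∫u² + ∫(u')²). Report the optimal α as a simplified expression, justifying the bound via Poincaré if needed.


α = 1

Coercivity of a(·,·) on H^1_0(2, 3) means a(u, u) ≥ α ||u||_{H^1}² for every u ∈ H^1_0.
The interval has length L = 1, and Poincaré/coercivity depend only on L. Here a(u, u) = ∫(u')² + (1)·∫u².
Here c = 1 ≥ 1, so a(u,u) = ∫(u')² + c∫u² ≥ ∫(u')² + ∫u² = ||u||_{H^1}², i.e. α = 1 works. No larger α is possible: a(u,u) ≥ α||u||_{H^1}² means (1−α)∫(u')² ≥ (α−c)∫u², and for the modes u_n = sin(nπ(x−x₀)/L) (x₀ the left endpoint) one has ∫u_n²/∫(u_n')² = (L/(nπ))² → 0, so a(u_n,u_n)/||u_n||_{H^1}² → 1. Hence the optimal constant is α = 1.
Therefore α = 1.


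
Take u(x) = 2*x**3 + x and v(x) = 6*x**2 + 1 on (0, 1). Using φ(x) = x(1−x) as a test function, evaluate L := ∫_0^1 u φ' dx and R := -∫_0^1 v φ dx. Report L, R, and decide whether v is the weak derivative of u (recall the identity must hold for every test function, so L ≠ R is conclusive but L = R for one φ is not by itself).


LHS = -7/15, RHS = -7/15. Yes, v = u' weakly.

u(x) = 2*x**3 + x, classical derivative u'(x) = 6*x**2 + 1.
φ(x) = x(1−x), so φ'(x) = 1 - 2*x.
Note φ(0) = φ(1) = 0, so the boundary term u·φ vanishes.
LHS = ∫_0^1 u(x) φ'(x) dx = ∫_0^1 (-4*x^4 + 2*x^3 - 2*x^2 + x) dx. Term by term:
  ∫_0^1 -4*x^4 dx = -4/5;  ∫_0^1 2*x^3 dx = 1/2;  ∫_0^1 -2*x^2 dx = -2/3;
  ∫_0^1 x dx = 1/2.
Sum: -4/5 + 1/2 − 2/3 + 1/2 = -7/15.
So LHS = -7/15.
∫_0^1 v(x) φ(x) dx = ∫_0^1 (-6*x^4 + 6*x^3 - x^2 + x) dx. Term by term:
  ∫_0^1 -6*x^4 dx = -6/5;  ∫_0^1 6*x^3 dx = 3/2;  ∫_0^1 -x^2 dx = -1/3;
  ∫_0^1 x dx = 1/2.
Sum: -6/5 + 3/2 − 1/3 + 1/2 = 7/15.
So RHS = -∫_0^1 v(x) φ(x) dx = -7/15.
LHS = RHS, so the identity holds for this test φ.
Moreover u is smooth here and v(x) = u'(x) = 6*x**2 + 1 pointwise, so the identity holds for every test function. Hence v is the weak derivative of u.


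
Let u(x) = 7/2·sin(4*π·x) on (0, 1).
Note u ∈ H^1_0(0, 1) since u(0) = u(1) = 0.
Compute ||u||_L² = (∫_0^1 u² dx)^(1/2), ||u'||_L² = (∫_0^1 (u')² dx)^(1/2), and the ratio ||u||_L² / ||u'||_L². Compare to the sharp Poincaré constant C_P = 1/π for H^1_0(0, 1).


||u||_L² / ||u'||_L² = 1/(4*π) < C_P = 1/π.

u(x) = 7/2·sin(4*π·x), so u'(x) = 14*π*cos(4*π*x).
Writing u(x) = A·sin(kπx/L) with A = 7/2 and k = 4, use ∫_0^L sin²(kπx/L) dx = L/2 and ∫_0^L cos²(kπx/L) dx = L/2.
u² = 49/4·sin²(4*π·x) and (u')² = 196*π^2·cos²(4*π·x), and each of sin², cos² integrates to L/2 = 1/2 over (0, 1).
∫_0^1 u² dx = 49/8, so ||u||_L² = 7*sqrt(2)/4.
∫_0^1 (u')² dx = 98*π^2, so ||u'||_L² = 7*sqrt(2)*π.
Ratio ||u||_L² / ||u'||_L² = 1/(4*π).
Sharp Poincaré constant on H^1_0(0, 1) is C_P = L/π = 1/π, achieved by sin(π·x).
This is the k = 4 harmonic; the ratio L/(kπ) is strictly less than C_P = L/π, consistent with the sharp inequality ||u||_L² ≤ C_P ||u'||_L².


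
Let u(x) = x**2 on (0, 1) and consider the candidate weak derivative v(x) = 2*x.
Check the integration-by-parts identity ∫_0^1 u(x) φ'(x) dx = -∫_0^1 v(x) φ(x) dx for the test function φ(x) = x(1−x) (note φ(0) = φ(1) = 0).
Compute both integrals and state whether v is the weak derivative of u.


LHS = -1/6, RHS = -1/6. Yes, v = u' weakly.

u(x) = x**2, classical derivative u'(x) = 2*x.
φ(x) = x(1−x), so φ'(x) = 1 - 2*x.
Note φ(0) = φ(1) = 0, so the boundary term u·φ vanishes.
LHS = ∫_0^1 u(x) φ'(x) dx = ∫_0^1 (-2*x^3 + x^2) dx. Term by term:
  ∫_0^1 -2*x^3 dx = -1/2;  ∫_0^1 x^2 dx = 1/3.
Sum: -1/2 + 1/3 = -1/6.
So LHS = -1/6.
∫_0^1 v(x) φ(x) dx = ∫_0^1 (-2*x^3 + 2*x^2) dx. Term by term:
  ∫_0^1 -2*x^3 dx = -1/2;  ∫_0^1 2*x^2 dx = 2/3.
Sum: -1/2 + 2/3 = 1/6.
So RHS = -∫_0^1 v(x) φ(x) dx = -1/6.
LHS = RHS, so the identity holds for this test φ.
Moreover u is smooth here and v(x) = u'(x) = 2*x pointwise, so the identity holds for every test function. Hence v is the weak derivative of u.


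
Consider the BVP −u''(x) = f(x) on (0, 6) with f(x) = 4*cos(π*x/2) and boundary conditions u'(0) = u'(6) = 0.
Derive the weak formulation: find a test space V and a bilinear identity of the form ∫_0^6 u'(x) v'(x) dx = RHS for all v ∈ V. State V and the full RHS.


V = H^1(0, 6) (no boundary constraint on v; u is determined up to an additive constant); weak form: ∫_0^6 u'v' dx = ∫_0^6 (4*cos(π*x/2)) v dx for all v ∈ V.

Multiply both sides by a test function v and integrate from 0 to 6:
  ∫_0^6 −u''(x) v(x) dx = ∫_0^6 f(x) v(x) dx.
Integrate the LHS by parts once:
  ∫_0^6 −u'' v dx = −[u'(x) v(x)]_0^6 + ∫_0^6 u'(x) v'(x) dx.
Thus ∫_0^6 u'(x) v'(x) dx = ∫_0^6 f(x) v(x) dx + [u'(x) v(x)]_0^6.
Choose V so that boundary terms are either known or forced to vanish.
u has homogeneous Neumann: u'(0) = u'(6) = 0. So [u' v]_0^6 = 0·v(6) − 0·v(0) = 0 for any v; take V = H^1(0, 6).
Weak formulation: find u (satisfying any essential BC) such that ∫_0^6 u'(x) v'(x) dx = ∫_0^6 f v dx for all v ∈ V (homogeneous Neumann, so boundary terms vanish).
Substituting f(x) = 4*cos(π*x/2), the right-hand side is ∫_0^6 (4*cos(π*x/2)) v dx.
Compatibility check (pure Neumann): taking v ≡ 1 ∈ V gives 0 = ∫_0^6 f dx + (0) − (0), i.e. ∫_0^6 f dx must equal u'(0) − u'(6) = 0. Indeed ∫_0^6 (4*cos(π*x/2)) dx = 0, so the data are compatible. The solution is then unique only up to an additive constant (fix it e.g. by requiring ∫_0^6 u dx = 0).


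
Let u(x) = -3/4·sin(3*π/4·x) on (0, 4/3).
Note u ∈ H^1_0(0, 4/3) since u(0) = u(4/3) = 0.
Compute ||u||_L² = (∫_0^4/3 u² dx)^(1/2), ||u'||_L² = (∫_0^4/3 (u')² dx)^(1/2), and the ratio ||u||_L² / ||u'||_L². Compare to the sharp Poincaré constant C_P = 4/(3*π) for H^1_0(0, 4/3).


||u||_L² / ||u'||_L² = 4/(3*π) = C_P.

u(x) = -3/4·sin(3*π/4·x), so u'(x) = -9*π*cos(3*π*x/4)/16.
Writing u(x) = A·sin(kπx/L) with A = -3/4 and k = 1, use ∫_0^L sin²(kπx/L) dx = L/2 and ∫_0^L cos²(kπx/L) dx = L/2.
u² = 9/16·sin²(3*π/4·x) and (u')² = 81*π^2/256·cos²(3*π/4·x), and each of sin², cos² integrates to L/2 = 2/3 over (0, 4/3).
∫_0^4/3 u² dx = 3/8, so ||u||_L² = sqrt(6)/4.
∫_0^4/3 (u')² dx = 27*π^2/128, so ||u'||_L² = 3*sqrt(6)*π/16.
Ratio ||u||_L² / ||u'||_L² = 4/(3*π).
Sharp Poincaré constant on H^1_0(0, 4/3) is C_P = L/π = 4/(3*π), achieved by sin(3*π/4·x).
This is the k = 1 eigenfunction (up to amplitude), so the ratio equals the sharp Poincaré constant exactly.


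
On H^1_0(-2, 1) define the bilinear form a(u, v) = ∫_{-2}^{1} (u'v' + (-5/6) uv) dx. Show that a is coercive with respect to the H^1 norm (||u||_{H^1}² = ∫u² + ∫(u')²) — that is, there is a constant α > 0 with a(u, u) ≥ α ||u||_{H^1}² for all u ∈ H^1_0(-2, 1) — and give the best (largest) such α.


α = (-15/2 + π^2)/(9 + π^2)

Coercivity of a(·,·) on H^1_0(-2, 1) means a(u, u) ≥ α ||u||_{H^1}² for every u ∈ H^1_0.
The interval has length L = 3, and Poincaré/coercivity depend only on L. Here a(u, u) = ∫(u')² + (-5/6)·∫u².
Here c = -5/6 < 0 with |c| < (π/L)² = π^2/9, so coercivity still holds. The condition a(u,u) ≥ α||u||_{H^1}² reads (1−α)∫(u')² ≥ (α−c)∫u². Any admissible α is ≤ 1 (rapidly oscillating u have ∫u²/∫(u')² → 0), and α = 1 would force 0 ≥ (1−c)∫u², impossible since c < 1; so 1−α > 0. By the sharp Poincaré inequality on H^1_0 of an interval of length L, ∫(u')² ≥ (π/L)²∫u² with equality for the first sine mode sin(π(x−x₀)/L) (x₀ the left endpoint), so the inequality holds for all u iff (1−α)(π/L)² ≥ α − c, i.e. α ≤ ((π/L)² + c)/((π/L)² + 1) = (1 + c(L/π)²)/(1 + (L/π)²). (Direct route, valid since c ≤ 0: Poincaré gives c∫u² ≥ c(L/π)²∫(u')², so a(u,u) ≥ (1 + c(L/π)²)∫(u')², while ||u||_{H^1}² ≤ (1 + (L/π)²)∫(u')²; dividing yields the same α.) With (π/L)² = π^2/9 and c = -5/6, the largest admissible constant is α = ((π/L)² + c)/((π/L)² + 1).
Simplifying, α = (-15/2 + π^2)/(9 + π^2).


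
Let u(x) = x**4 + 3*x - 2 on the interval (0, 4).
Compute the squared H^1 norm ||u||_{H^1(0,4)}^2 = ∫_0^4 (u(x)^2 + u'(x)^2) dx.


||u||_{H^1}^2 = 22534172/315

The H^1 norm (squared) on an interval (0, L) is
  ||u||_{H^1}^2 = ∫_0^L u(x)^2 dx + ∫_0^L u'(x)^2 dx.
Compute u'(x) = 4*x**3 + 3.
Then u(x)^2 = x**8 + 6*x**5 - 4*x**4 + 9*x**2 - 12*x + 4 and u'(x)^2 = 16*x**6 + 24*x**3 + 9.
Integrate each monomial from 0 to 4 using ∫_0^4 c·x^n dx = c·4^(n+1)/(n+1):
  ∫_0^4 u(x)^2 dx = ∫_0^4 (x^8 + 6*x^5 - 4*x^4 + 9*x^2 - 12*x + 4) dx. Term by term:
    ∫_0^4 x^8 dx = 262144/9;  ∫_0^4 6*x^5 dx = 4096;  ∫_0^4 -4*x^4 dx = -4096/5;
    ∫_0^4 9*x^2 dx = 192;  ∫_0^4 -12*x dx = -96;  ∫_0^4 4 dx = 16.
  Sum: 262144/9 + 4096 − 4096/5 + 192 − 96 + 16 = 1463216/45.
  ∫_0^4 u'(x)^2 dx = ∫_0^4 (16*x^6 + 24*x^3 + 9) dx. Term by term:
    ∫_0^4 16*x^6 dx = 262144/7;  ∫_0^4 24*x^3 dx = 1536;  ∫_0^4 9 dx = 36.
  Sum: 262144/7 + 1536 + 36 = 273148/7.
Adding: ||u||_{H^1}^2 = 1463216/45 + 273148/7 = 22534172/315.


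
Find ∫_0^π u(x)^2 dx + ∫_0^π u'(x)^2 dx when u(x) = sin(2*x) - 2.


||u||_{H^1(0,π)}^2 = 13*π/2

u'(x) = 2*cos(2*x).
Expand u² and (u')² and integrate term by term on (0, π), using: for integers n ≥ 1, ∫_0^π sin²(nx) dx = ∫_0^π cos²(nx) dx = π/2; for n ≠ n', ∫_0^π sin(nx)sin(n'x) dx = ∫_0^π cos(nx)cos(n'x) dx = 0; and by product-to-sum, ∫_0^π sin(nx)cos(n'x) dx = ½∫_0^π [sin((n+n')x) + sin((n−n')x)] dx, which is 0 when n+n' is even and 2n/(n²−n'²) when n+n' is odd (it need not vanish on (0, π)). For the constant mode: ∫_0^π 1 dx = π, ∫_0^π cos(nx) dx = 0, ∫_0^π sin(nx) dx = (1−(−1)^n)/n.
  u² squared terms: (-2)²·∫1 dx = 4·π = 4*π;  (1)²·∫sin(2x)² dx = 1·π/2 = π/2.
  u² cross terms: 2·(-2)·(1)·∫1·sin(2x) dx = -4·(0) = 0.
  So ∫_0^π u² dx = 4*π + π/2 + 0 = 9*π/2.
  (u')² squared terms: (2)²·∫cos(2x)² dx = 4·π/2 = 2*π.
  So ∫_0^π (u')² dx = 2*π.
||u||_{H^1}^2 = (9*π/2) + (2*π) = 13*π/2.


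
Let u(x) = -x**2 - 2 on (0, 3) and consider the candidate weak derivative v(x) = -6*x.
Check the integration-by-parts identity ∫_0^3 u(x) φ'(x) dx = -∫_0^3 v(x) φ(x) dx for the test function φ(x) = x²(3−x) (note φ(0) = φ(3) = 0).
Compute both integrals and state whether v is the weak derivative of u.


LHS = 243/10, RHS = 729/10. No, v is not the weak derivative of u.

u(x) = -x**2 - 2, classical derivative u'(x) = -2*x.
φ(x) = x²(3−x), so φ'(x) = 3*x*(2 - x).
Note φ(0) = φ(3) = 0, so the boundary term u·φ vanishes.
LHS = ∫_0^3 u(x) φ'(x) dx = ∫_0^3 (3*x^4 - 6*x^3 + 6*x^2 - 12*x) dx. Term by term:
  ∫_0^3 3*x^4 dx = 729/5;  ∫_0^3 -6*x^3 dx = -243/2;  ∫_0^3 6*x^2 dx = 54;
  ∫_0^3 -12*x dx = -54.
Sum: 729/5 − 243/2 + 54 − 54 = 243/10.
So LHS = 243/10.
∫_0^3 v(x) φ(x) dx = ∫_0^3 (6*x^4 - 18*x^3) dx. Term by term:
  ∫_0^3 6*x^4 dx = 1458/5;  ∫_0^3 -18*x^3 dx = -729/2.
Sum: 1458/5 − 729/2 = -729/10.
So RHS = -∫_0^3 v(x) φ(x) dx = 729/10.
LHS − RHS = -243/5 ≠ 0, so the identity fails.
(For a valid weak derivative the identity must hold for EVERY test function, in particular this one. The failure shows v is NOT the weak derivative of u.)
Correct weak derivative would be u'(x) = -2*x.


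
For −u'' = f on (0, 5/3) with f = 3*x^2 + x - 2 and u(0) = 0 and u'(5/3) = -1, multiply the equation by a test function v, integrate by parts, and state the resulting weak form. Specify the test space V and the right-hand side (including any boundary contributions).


V = {v ∈ H^1(0, 5/3) : v(0) = 0} (test functions vanish at x = 0 where u is specified); weak form: ∫_0^5/3 u'v' dx = ∫_0^5/3 (3*x^2 + x - 2) v dx − v(5/3) for all v ∈ V.

Multiply both sides by a test function v and integrate from 0 to 5/3:
  ∫_0^5/3 −u''(x) v(x) dx = ∫_0^5/3 f(x) v(x) dx.
Integrate the LHS by parts once:
  ∫_0^5/3 −u'' v dx = −[u'(x) v(x)]_0^5/3 + ∫_0^5/3 u'(x) v'(x) dx.
Thus ∫_0^5/3 u'(x) v'(x) dx = ∫_0^5/3 f(x) v(x) dx + [u'(x) v(x)]_0^5/3.
Choose V so that boundary terms are either known or forced to vanish.
Mixed BC: u(0) = 0 (Dirichlet) and u'(5/3) = -1 (Neumann). Define V = {v ∈ H^1(0, 5/3) : v(0) = 0}. Then [u' v]_0^5/3 = u'(5/3)·v(5/3) − u'(0)·0 = − v(5/3).
Weak formulation: find u (satisfying any essential BC) such that ∫_0^5/3 u'(x) v'(x) dx = ∫_0^5/3 f v dx − v(5/3) for all v ∈ V (Dirichlet at 0 absorbed into V; Neumann datum at x = 5/3 contributes the boundary term).
Substituting f(x) = 3*x^2 + x - 2, the right-hand side is ∫_0^5/3 (3*x^2 + x - 2) v dx − v(5/3).


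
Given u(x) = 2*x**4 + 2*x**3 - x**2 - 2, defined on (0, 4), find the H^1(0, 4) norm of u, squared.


||u||_{H^1}^2 = 123533744/315

The H^1 norm (squared) on an interval (0, L) is
  ||u||_{H^1}^2 = ∫_0^L u(x)^2 dx + ∫_0^L u'(x)^2 dx.
Compute u'(x) = 8*x**3 + 6*x**2 - 2*x.
Then u(x)^2 = 4*x**8 + 8*x**7 - 4*x**5 - 7*x**4 - 8*x**3 + 4*x**2 + 4 and u'(x)^2 = 64*x**6 + 96*x**5 + 4*x**4 - 24*x**3 + 4*x**2.
Integrate each monomial from 0 to 4 using ∫_0^4 c·x^n dx = c·4^(n+1)/(n+1):
  ∫_0^4 u(x)^2 dx = ∫_0^4 (4*x^8 + 8*x^7 - 4*x^5 - 7*x^4 - 8*x^3 + 4*x^2 + 4) dx. Term by term:
    ∫_0^4 4*x^8 dx = 1048576/9;  ∫_0^4 8*x^7 dx = 65536;  ∫_0^4 -4*x^5 dx = -8192/3;
    ∫_0^4 -7*x^4 dx = -7168/5;  ∫_0^4 -8*x^3 dx = -512;  ∫_0^4 4*x^2 dx = 256/3;
    ∫_0^4 4 dx = 16.
  Sum: 1048576/9 + 65536 − 8192/3 − 7168/5 − 512 + 256/3 + 16 = 7986128/45.
  ∫_0^4 u'(x)^2 dx = ∫_0^4 (64*x^6 + 96*x^5 + 4*x^4 - 24*x^3 + 4*x^2) dx. Term by term:
    ∫_0^4 64*x^6 dx = 1048576/7;  ∫_0^4 96*x^5 dx = 65536;  ∫_0^4 4*x^4 dx = 4096/5;
    ∫_0^4 -24*x^3 dx = -1536;  ∫_0^4 4*x^2 dx = 256/3.
  Sum: 1048576/7 + 65536 + 4096/5 − 1536 + 256/3 = 22543616/105.
Adding: ||u||_{H^1}^2 = 7986128/45 + 22543616/105 = 123533744/315.


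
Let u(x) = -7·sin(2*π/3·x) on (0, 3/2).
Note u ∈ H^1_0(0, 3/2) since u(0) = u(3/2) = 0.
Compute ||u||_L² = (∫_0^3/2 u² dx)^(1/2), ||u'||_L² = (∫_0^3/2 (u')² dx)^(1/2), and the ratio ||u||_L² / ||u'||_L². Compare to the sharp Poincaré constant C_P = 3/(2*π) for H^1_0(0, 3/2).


||u||_L² / ||u'||_L² = 3/(2*π) = C_P.

u(x) = -7·sin(2*π/3·x), so u'(x) = -14*π*cos(2*π*x/3)/3.
Writing u(x) = A·sin(kπx/L) with A = -7 and k = 1, use ∫_0^L sin²(kπx/L) dx = L/2 and ∫_0^L cos²(kπx/L) dx = L/2.
u² = 49·sin²(2*π/3·x) and (u')² = 196*π^2/9·cos²(2*π/3·x), and each of sin², cos² integrates to L/2 = 3/4 over (0, 3/2).
∫_0^3/2 u² dx = 147/4, so ||u||_L² = 7*sqrt(3)/2.
∫_0^3/2 (u')² dx = 49*π^2/3, so ||u'||_L² = 7*sqrt(3)*π/3.
Ratio ||u||_L² / ||u'||_L² = 3/(2*π).
Sharp Poincaré constant on H^1_0(0, 3/2) is C_P = L/π = 3/(2*π), achieved by sin(2*π/3·x).
This is the k = 1 eigenfunction (up to amplitude), so the ratio equals the sharp Poincaré constant exactly.


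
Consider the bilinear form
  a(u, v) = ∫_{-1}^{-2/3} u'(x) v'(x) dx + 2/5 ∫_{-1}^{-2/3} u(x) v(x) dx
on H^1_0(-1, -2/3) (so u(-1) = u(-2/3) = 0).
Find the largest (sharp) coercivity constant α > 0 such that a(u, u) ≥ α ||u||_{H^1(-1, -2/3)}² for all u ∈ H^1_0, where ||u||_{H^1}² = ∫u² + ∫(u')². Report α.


α = (2 + 45*π^2)/(5*(1 + 9*π^2))

Coercivity of a(·,·) on H^1_0(-1, -2/3) means a(u, u) ≥ α ||u||_{H^1}² for every u ∈ H^1_0.
The interval has length L = 1/3, and Poincaré/coercivity depend only on L. Here a(u, u) = ∫(u')² + (2/5)·∫u².
Here 0 < c = 2/5 < 1. The condition a(u,u) ≥ α||u||_{H^1}² reads (1−α)∫(u')² ≥ (α−c)∫u². Any admissible α is ≤ 1 (rapidly oscillating u have ∫u²/∫(u')² → 0), and α = 1 would force 0 ≥ (1−c)∫u², impossible since c < 1; so 1−α > 0. By the sharp Poincaré inequality on H^1_0 of an interval of length L, ∫(u')² ≥ (π/L)²∫u² with equality for the first sine mode sin(π(x−x₀)/L) (x₀ the left endpoint), so the inequality holds for all u iff (1−α)(π/L)² ≥ α − c, i.e. α ≤ ((π/L)² + c)/((π/L)² + 1) = (1 + c(L/π)²)/(1 + (L/π)²). With (π/L)² = 9*π^2 and c = 2/5, the largest admissible constant is α = ((π/L)² + c)/((π/L)² + 1).
Simplifying, α = (2 + 45*π^2)/(5*(1 + 9*π^2)).


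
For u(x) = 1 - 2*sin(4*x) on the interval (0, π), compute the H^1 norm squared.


||u||_{H^1(0,π)}^2 = 35*π

u'(x) = -8*cos(4*x).
Expand u² and (u')² and integrate term by term on (0, π), using: for integers n ≥ 1, ∫_0^π sin²(nx) dx = ∫_0^π cos²(nx) dx = π/2; for n ≠ n', ∫_0^π sin(nx)sin(n'x) dx = ∫_0^π cos(nx)cos(n'x) dx = 0; and by product-to-sum, ∫_0^π sin(nx)cos(n'x) dx = ½∫_0^π [sin((n+n')x) + sin((n−n')x)] dx, which is 0 when n+n' is even and 2n/(n²−n'²) when n+n' is odd (it need not vanish on (0, π)). For the constant mode: ∫_0^π 1 dx = π, ∫_0^π cos(nx) dx = 0, ∫_0^π sin(nx) dx = (1−(−1)^n)/n.
  u² squared terms: (1)²·∫1 dx = 1·π = π;  (-2)²·∫sin(4x)² dx = 4·π/2 = 2*π.
  u² cross terms: 2·(1)·(-2)·∫1·sin(4x) dx = -4·(0) = 0.
  So ∫_0^π u² dx = π + 2*π + 0 = 3*π.
  (u')² squared terms: (-8)²·∫cos(4x)² dx = 64·π/2 = 32*π.
  So ∫_0^π (u')² dx = 32*π.
||u||_{H^1}^2 = (3*π) + (32*π) = 35*π.


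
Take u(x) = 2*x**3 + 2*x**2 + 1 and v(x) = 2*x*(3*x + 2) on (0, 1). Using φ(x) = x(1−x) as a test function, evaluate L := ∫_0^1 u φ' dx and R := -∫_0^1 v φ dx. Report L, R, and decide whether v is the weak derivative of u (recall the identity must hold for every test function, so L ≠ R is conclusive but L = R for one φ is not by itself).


LHS = -19/30, RHS = -19/30. Yes, v = u' weakly.

u(x) = 2*x**3 + 2*x**2 + 1, classical derivative u'(x) = 6*x**2 + 4*x.
φ(x) = x(1−x), so φ'(x) = 1 - 2*x.
Note φ(0) = φ(1) = 0, so the boundary term u·φ vanishes.
LHS = ∫_0^1 u(x) φ'(x) dx = ∫_0^1 (-4*x^4 - 2*x^3 + 2*x^2 - 2*x + 1) dx. Term by term:
  ∫_0^1 -4*x^4 dx = -4/5;  ∫_0^1 -2*x^3 dx = -1/2;  ∫_0^1 2*x^2 dx = 2/3;
  ∫_0^1 -2*x dx = -1;  ∫_0^1 1 dx = 1.
Sum: -4/5 − 1/2 + 2/3 − 1 + 1 = -19/30.
So LHS = -19/30.
∫_0^1 v(x) φ(x) dx = ∫_0^1 (-6*x^4 + 2*x^3 + 4*x^2) dx. Term by term:
  ∫_0^1 -6*x^4 dx = -6/5;  ∫_0^1 2*x^3 dx = 1/2;  ∫_0^1 4*x^2 dx = 4/3.
Sum: -6/5 + 1/2 + 4/3 = 19/30.
So RHS = -∫_0^1 v(x) φ(x) dx = -19/30.
LHS = RHS, so the identity holds for this test φ.
Moreover u is smooth here and v(x) = u'(x) = 6*x**2 + 4*x pointwise, so the identity holds for every test function. Hence v is the weak derivative of u.


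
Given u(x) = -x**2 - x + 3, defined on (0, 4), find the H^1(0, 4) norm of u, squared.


||u||_{H^1}^2 = 5032/15

The H^1 norm (squared) on an interval (0, L) is
  ||u||_{H^1}^2 = ∫_0^L u(x)^2 dx + ∫_0^L u'(x)^2 dx.
Compute u'(x) = -2*x - 1.
Then u(x)^2 = x**4 + 2*x**3 - 5*x**2 - 6*x + 9 and u'(x)^2 = 4*x**2 + 4*x + 1.
Integrate each monomial from 0 to 4 using ∫_0^4 c·x^n dx = c·4^(n+1)/(n+1):
  ∫_0^4 u(x)^2 dx = ∫_0^4 (x^4 + 2*x^3 - 5*x^2 - 6*x + 9) dx. Term by term:
    ∫_0^4 x^4 dx = 1024/5;  ∫_0^4 2*x^3 dx = 128;  ∫_0^4 -5*x^2 dx = -320/3;
    ∫_0^4 -6*x dx = -48;  ∫_0^4 9 dx = 36.
  Sum: 1024/5 + 128 − 320/3 − 48 + 36 = 3212/15.
  ∫_0^4 u'(x)^2 dx = ∫_0^4 (4*x^2 + 4*x + 1) dx. Term by term:
    ∫_0^4 4*x^2 dx = 256/3;  ∫_0^4 4*x dx = 32;  ∫_0^4 1 dx = 4.
  Sum: 256/3 + 32 + 4 = 364/3.
Adding: ||u||_{H^1}^2 = 3212/15 + 364/3 = 5032/15.


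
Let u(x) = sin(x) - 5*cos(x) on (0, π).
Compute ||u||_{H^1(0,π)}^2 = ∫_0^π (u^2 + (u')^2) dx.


||u||_{H^1(0,π)}^2 = 26*π

u'(x) = 5*sin(x) + cos(x).
Expand u² and (u')² and integrate term by term on (0, π), using: for integers n ≥ 1, ∫_0^π sin²(nx) dx = ∫_0^π cos²(nx) dx = π/2; for n ≠ n', ∫_0^π sin(nx)sin(n'x) dx = ∫_0^π cos(nx)cos(n'x) dx = 0; and by product-to-sum, ∫_0^π sin(nx)cos(n'x) dx = ½∫_0^π [sin((n+n')x) + sin((n−n')x)] dx, which is 0 when n+n' is even and 2n/(n²−n'²) when n+n' is odd (it need not vanish on (0, π)).
  u² squared terms: (-5)²·∫cos(x)² dx = 25·π/2 = 25*π/2;  (1)²·∫sin(x)² dx = 1·π/2 = π/2.
  u² cross terms: 2·(-5)·(1)·∫cos(x)·sin(x) dx = -10·(0) = 0.
  So ∫_0^π u² dx = 25*π/2 + π/2 + 0 = 13*π.
  (u')² squared terms: (5)²·∫sin(x)² dx = 25·π/2 = 25*π/2;  (1)²·∫cos(x)² dx = 1·π/2 = π/2.
  (u')² cross terms: 2·(5)·(1)·∫sin(x)·cos(x) dx = 10·(0) = 0.
  So ∫_0^π (u')² dx = 25*π/2 + π/2 + 0 = 13*π.
||u||_{H^1}^2 = (13*π) + (13*π) = 26*π.


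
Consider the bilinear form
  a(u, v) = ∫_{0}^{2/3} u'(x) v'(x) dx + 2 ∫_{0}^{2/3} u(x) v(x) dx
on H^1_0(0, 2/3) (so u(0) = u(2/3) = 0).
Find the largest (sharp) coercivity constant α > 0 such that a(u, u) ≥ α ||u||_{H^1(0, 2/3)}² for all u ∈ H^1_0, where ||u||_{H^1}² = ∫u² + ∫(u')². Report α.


α = 1

Coercivity of a(·,·) on H^1_0(0, 2/3) means a(u, u) ≥ α ||u||_{H^1}² for every u ∈ H^1_0.
The interval has length L = 2/3, and Poincaré/coercivity depend only on L. Here a(u, u) = ∫(u')² + (2)·∫u².
Here c = 2 ≥ 1, so a(u,u) = ∫(u')² + c∫u² ≥ ∫(u')² + ∫u² = ||u||_{H^1}², i.e. α = 1 works. No larger α is possible: a(u,u) ≥ α||u||_{H^1}² means (1−α)∫(u')² ≥ (α−c)∫u², and for the modes u_n = sin(nπ(x−x₀)/L) (x₀ the left endpoint) one has ∫u_n²/∫(u_n')² = (L/(nπ))² → 0, so a(u_n,u_n)/||u_n||_{H^1}² → 1. Hence the optimal constant is α = 1.
Therefore α = 1.


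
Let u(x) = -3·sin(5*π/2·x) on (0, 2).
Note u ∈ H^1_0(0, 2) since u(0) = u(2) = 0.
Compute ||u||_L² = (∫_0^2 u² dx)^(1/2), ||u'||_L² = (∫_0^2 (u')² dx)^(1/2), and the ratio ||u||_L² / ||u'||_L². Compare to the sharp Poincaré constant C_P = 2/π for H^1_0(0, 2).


||u||_L² / ||u'||_L² = 2/(5*π) < C_P = 2/π.

u(x) = -3·sin(5*π/2·x), so u'(x) = -15*π*cos(5*π*x/2)/2.
Writing u(x) = A·sin(kπx/L) with A = -3 and k = 5, use ∫_0^L sin²(kπx/L) dx = L/2 and ∫_0^L cos²(kπx/L) dx = L/2.
u² = 9·sin²(5*π/2·x) and (u')² = 225*π^2/4·cos²(5*π/2·x), and each of sin², cos² integrates to L/2 = 1 over (0, 2).
∫_0^2 u² dx = 9, so ||u||_L² = 3.
∫_0^2 (u')² dx = 225*π^2/4, so ||u'||_L² = 15*π/2.
Ratio ||u||_L² / ||u'||_L² = 2/(5*π).
Sharp Poincaré constant on H^1_0(0, 2) is C_P = L/π = 2/π, achieved by sin(π/2·x).
This is the k = 5 harmonic; the ratio L/(kπ) is strictly less than C_P = L/π, consistent with the sharp inequality ||u||_L² ≤ C_P ||u'||_L².


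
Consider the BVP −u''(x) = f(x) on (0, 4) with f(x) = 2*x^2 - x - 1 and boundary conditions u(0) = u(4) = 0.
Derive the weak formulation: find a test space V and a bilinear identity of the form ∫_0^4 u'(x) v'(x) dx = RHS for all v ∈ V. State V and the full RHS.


V = H^1_0(0, 4) (so v(0) = v(4) = 0); weak form: ∫_0^4 u'v' dx = ∫_0^4 (2*x^2 - x - 1) v dx for all v ∈ V.

Multiply both sides by a test function v and integrate from 0 to 4:
  ∫_0^4 −u''(x) v(x) dx = ∫_0^4 f(x) v(x) dx.
Integrate the LHS by parts once:
  ∫_0^4 −u'' v dx = −[u'(x) v(x)]_0^4 + ∫_0^4 u'(x) v'(x) dx.
Thus ∫_0^4 u'(x) v'(x) dx = ∫_0^4 f(x) v(x) dx + [u'(x) v(x)]_0^4.
Choose V so that boundary terms are either known or forced to vanish.
u is Dirichlet: u(0) = u(4) = 0. Let V = H^1_0(0, 4); then v(0) = v(4) = 0, and [u' v]_0^4 = 0.
Weak formulation: find u (satisfying any essential BC) such that ∫_0^4 u'(x) v'(x) dx = ∫_0^4 f v dx for all v ∈ V.
Substituting f(x) = 2*x^2 - x - 1, the right-hand side is ∫_0^4 (2*x^2 - x - 1) v dx.


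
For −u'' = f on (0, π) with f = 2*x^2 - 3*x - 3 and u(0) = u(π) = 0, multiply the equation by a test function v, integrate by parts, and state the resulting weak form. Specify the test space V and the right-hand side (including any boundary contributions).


V = H^1_0(0, π) (so v(0) = v(π) = 0); weak form: ∫_0^π u'v' dx = ∫_0^π (2*x^2 - 3*x - 3) v dx for all v ∈ V.

Multiply both sides by a test function v and integrate from 0 to π:
  ∫_0^π −u''(x) v(x) dx = ∫_0^π f(x) v(x) dx.
Integrate the LHS by parts once:
  ∫_0^π −u'' v dx = −[u'(x) v(x)]_0^π + ∫_0^π u'(x) v'(x) dx.
Thus ∫_0^π u'(x) v'(x) dx = ∫_0^π f(x) v(x) dx + [u'(x) v(x)]_0^π.
Choose V so that boundary terms are either known or forced to vanish.
u is Dirichlet: u(0) = u(π) = 0. Let V = H^1_0(0, π); then v(0) = v(π) = 0, and [u' v]_0^π = 0.
Weak formulation: find u (satisfying any essential BC) such that ∫_0^π u'(x) v'(x) dx = ∫_0^π f v dx for all v ∈ V.
Substituting f(x) = 2*x^2 - 3*x - 3, the right-hand side is ∫_0^π (2*x^2 - 3*x - 3) v dx.
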